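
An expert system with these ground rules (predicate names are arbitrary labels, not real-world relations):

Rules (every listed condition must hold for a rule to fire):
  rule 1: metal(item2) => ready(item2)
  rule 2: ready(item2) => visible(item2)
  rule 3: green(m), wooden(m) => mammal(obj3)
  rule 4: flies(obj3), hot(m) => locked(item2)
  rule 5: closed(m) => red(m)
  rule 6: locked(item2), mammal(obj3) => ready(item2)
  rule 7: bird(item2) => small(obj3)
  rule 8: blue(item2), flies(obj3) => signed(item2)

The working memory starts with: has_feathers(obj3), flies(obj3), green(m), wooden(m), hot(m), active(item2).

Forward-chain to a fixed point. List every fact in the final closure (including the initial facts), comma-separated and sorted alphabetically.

active(item2), flies(obj3), green(m), has_feathers(obj3), hot(m), locked(item2), mammal(obj3), ready(item2), visible(item2), wooden(m)

Round 1: rule 3 [green(m), wooden(m) => mammal(obj3)]; rule 4 [flies(obj3), hot(m) => locked(item2)]. New: mammal(obj3), locked(item2).
Round 2: rule 6 [locked(item2), mammal(obj3) => ready(item2)]. New: ready(item2).
Round 3: rule 2 [ready(item2) => visible(item2)]. New: visible(item2).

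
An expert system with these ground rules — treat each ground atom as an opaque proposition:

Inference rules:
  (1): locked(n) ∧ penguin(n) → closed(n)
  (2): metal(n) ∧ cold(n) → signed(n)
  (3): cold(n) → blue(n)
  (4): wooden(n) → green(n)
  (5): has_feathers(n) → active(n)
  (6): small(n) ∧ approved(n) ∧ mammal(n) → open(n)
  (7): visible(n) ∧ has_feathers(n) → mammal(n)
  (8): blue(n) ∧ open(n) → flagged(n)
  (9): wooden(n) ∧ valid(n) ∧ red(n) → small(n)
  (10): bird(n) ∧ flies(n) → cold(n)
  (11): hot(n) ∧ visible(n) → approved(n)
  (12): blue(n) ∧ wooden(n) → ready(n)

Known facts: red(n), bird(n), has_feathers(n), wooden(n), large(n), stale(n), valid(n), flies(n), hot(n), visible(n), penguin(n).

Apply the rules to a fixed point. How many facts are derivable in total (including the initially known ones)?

21

Round 1 — (4), (5), (7), (9), (10), (11), derive green(n), active(n), mammal(n), small(n), cold(n), approved(n).
Round 2 — (3), (6), derive blue(n), open(n).
Round 3 — (8), (12), derive flagged(n), ready(n).
Closure: {active(n), approved(n), bird(n), blue(n), cold(n), flagged(n), flies(n), green(n), has_feathers(n), hot(n), large(n), mammal(n), open(n), penguin(n), ready(n), red(n), small(n), stale(n), valid(n), visible(n), wooden(n)} — 21 facts.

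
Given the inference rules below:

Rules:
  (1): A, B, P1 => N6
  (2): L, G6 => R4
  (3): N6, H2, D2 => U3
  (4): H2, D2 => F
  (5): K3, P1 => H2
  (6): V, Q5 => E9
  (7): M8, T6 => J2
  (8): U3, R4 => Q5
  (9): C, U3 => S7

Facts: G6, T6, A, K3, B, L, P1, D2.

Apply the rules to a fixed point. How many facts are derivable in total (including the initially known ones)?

14

Round 1 fires (1), (2), (5), giving N6, R4, H2.
Round 2 fires (3), (4), giving U3, F.
Round 3 fires (8), giving Q5.
Closure: {A, B, D2, F, G6, H2, K3, L, N6, P1, Q5, R4, T6, U3} — 14 facts.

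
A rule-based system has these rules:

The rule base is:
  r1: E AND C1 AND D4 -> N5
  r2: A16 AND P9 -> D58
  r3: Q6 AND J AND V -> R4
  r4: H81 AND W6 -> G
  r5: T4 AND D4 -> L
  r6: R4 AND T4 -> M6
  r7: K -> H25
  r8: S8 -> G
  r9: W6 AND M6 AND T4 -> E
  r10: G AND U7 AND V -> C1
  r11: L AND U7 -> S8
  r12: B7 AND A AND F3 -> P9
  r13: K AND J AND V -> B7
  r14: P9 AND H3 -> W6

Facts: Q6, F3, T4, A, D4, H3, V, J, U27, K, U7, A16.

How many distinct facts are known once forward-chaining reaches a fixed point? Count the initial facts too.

Round 1 fires r3, r5, r7, r13, giving R4, L, H25, B7.
Round 2 fires r6, r11, r12, giving M6, S8, P9.
Round 3 fires r2, r8, r14, giving D58, G, W6.
Round 4 fires r9, r10, giving E, C1.
Round 5 fires r1, giving N5.
Closure: {A, A16, B7, C1, D4, D58, E, F3, G, H25, H3, J, K, L, M6, N5, P9, Q6, R4, S8, T4, U27, U7, V, W6} — 25 facts.

25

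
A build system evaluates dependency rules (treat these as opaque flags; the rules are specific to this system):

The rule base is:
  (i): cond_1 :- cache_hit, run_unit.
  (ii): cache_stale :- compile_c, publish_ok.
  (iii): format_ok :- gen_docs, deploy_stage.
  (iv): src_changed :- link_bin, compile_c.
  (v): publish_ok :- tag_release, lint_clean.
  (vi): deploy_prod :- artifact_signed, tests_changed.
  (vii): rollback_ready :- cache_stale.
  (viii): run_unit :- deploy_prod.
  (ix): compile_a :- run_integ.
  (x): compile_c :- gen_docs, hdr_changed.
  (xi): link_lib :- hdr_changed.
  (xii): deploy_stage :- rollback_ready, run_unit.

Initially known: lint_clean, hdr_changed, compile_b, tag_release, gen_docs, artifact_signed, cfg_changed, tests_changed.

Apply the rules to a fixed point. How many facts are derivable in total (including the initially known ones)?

Round 1: (v) [publish_ok :- tag_release, lint_clean.]; (vi) [deploy_prod :- artifact_signed, tests_changed.]; (x) [compile_c :- gen_docs, hdr_changed.]; (xi) [link_lib :- hdr_changed.]. New: publish_ok, deploy_prod, compile_c, link_lib.
Round 2: (ii) [cache_stale :- compile_c, publish_ok.]; (viii) [run_unit :- deploy_prod.]. New: cache_stale, run_unit.
Round 3: (vii) [rollback_ready :- cache_stale.]. New: rollback_ready.
Round 4: (xii) [deploy_stage :- rollback_ready, run_unit.]. New: deploy_stage.
Round 5: (iii) [format_ok :- gen_docs, deploy_stage.]. New: format_ok.
Closure: {artifact_signed, cache_stale, cfg_changed, compile_b, compile_c, deploy_prod, deploy_stage, format_ok, gen_docs, hdr_changed, link_lib, lint_clean, publish_ok, rollback_ready, run_unit, tag_release, tests_changed} — 17 facts.

17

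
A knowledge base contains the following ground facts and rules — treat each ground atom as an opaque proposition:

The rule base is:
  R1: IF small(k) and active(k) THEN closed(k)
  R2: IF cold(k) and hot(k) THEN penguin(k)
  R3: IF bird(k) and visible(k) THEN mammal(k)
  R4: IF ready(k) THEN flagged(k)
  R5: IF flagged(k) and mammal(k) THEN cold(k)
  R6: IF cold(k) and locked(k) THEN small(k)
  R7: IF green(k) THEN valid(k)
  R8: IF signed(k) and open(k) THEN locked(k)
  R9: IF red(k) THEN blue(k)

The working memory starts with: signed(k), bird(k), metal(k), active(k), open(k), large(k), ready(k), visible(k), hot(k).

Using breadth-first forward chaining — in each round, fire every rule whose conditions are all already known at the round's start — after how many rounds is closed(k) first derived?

4

Round 1: R3 [IF bird(k) and visible(k) THEN mammal(k)]; R4 [IF ready(k) THEN flagged(k)]; R8 [IF signed(k) and open(k) THEN locked(k)]. Adds mammal(k), flagged(k), locked(k).
Round 2: R5 [IF flagged(k) and mammal(k) THEN cold(k)]. Adds cold(k).
Round 3: R2 [IF cold(k) and hot(k) THEN penguin(k)]; R6 [IF cold(k) and locked(k) THEN small(k)]. Adds penguin(k), small(k).
Round 4: R1 [IF small(k) and active(k) THEN closed(k)]. Adds closed(k).
closed(k) first appears in round 4.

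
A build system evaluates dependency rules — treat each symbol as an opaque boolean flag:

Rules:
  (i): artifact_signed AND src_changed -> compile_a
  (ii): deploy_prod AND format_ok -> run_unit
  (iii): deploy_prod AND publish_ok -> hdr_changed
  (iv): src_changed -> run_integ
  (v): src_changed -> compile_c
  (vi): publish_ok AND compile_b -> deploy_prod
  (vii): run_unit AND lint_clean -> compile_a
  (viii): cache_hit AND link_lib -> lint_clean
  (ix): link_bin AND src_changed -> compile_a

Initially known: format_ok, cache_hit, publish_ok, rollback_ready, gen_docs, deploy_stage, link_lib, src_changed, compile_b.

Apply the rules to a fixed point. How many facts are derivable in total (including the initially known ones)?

16

Round 1 — (iv), (v), (vi), (viii), derive run_integ, compile_c, deploy_prod, lint_clean.
Round 2 — (ii), (iii), derive run_unit, hdr_changed.
Round 3 — (vii), derive compile_a.
Closure: {cache_hit, compile_a, compile_b, compile_c, deploy_prod, deploy_stage, format_ok, gen_docs, hdr_changed, link_lib, lint_clean, publish_ok, rollback_ready, run_integ, run_unit, src_changed} — 16 facts.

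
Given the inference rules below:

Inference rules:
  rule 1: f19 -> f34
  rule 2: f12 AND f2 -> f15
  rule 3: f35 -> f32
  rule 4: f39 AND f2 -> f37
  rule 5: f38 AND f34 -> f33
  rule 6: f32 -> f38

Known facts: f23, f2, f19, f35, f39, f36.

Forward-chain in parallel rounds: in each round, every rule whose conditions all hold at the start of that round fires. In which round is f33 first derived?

[1] rule 1 [f19 -> f34]; rule 3 [f35 -> f32]; rule 4 [f39 AND f2 -> f37]. ⇒ new: f34, f32, f37.
[2] rule 6 [f32 -> f38]. ⇒ new: f38.
[3] rule 5 [f38 AND f34 -> f33]. ⇒ new: f33.
f33 first appears in round 3.

3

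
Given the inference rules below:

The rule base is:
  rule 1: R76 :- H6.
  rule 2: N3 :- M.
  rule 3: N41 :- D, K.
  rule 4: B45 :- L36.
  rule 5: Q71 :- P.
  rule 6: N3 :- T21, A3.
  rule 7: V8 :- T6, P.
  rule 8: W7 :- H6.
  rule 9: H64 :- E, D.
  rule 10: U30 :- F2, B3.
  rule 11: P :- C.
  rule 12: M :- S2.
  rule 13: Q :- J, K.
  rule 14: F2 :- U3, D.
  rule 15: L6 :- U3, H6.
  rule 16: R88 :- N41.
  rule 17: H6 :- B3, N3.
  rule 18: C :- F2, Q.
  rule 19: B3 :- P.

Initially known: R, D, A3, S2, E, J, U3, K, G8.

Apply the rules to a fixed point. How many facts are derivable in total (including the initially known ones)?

25

[1] rule 3 [N41 :- D, K.]; rule 9 [H64 :- E, D.]; rule 12 [M :- S2.]; rule 13 [Q :- J, K.]; rule 14 [F2 :- U3, D.]. ⇒ new: N41, H64, M, Q, F2.
[2] rule 2 [N3 :- M.]; rule 16 [R88 :- N41.]; rule 18 [C :- F2, Q.]. ⇒ new: N3, R88, C.
[3] rule 11 [P :- C.]. ⇒ new: P.
[4] rule 5 [Q71 :- P.]; rule 19 [B3 :- P.]. ⇒ new: Q71, B3.
[5] rule 10 [U30 :- F2, B3.]; rule 17 [H6 :- B3, N3.]. ⇒ new: U30, H6.
[6] rule 1 [R76 :- H6.]; rule 8 [W7 :- H6.]; rule 15 [L6 :- U3, H6.]. ⇒ new: R76, W7, L6.
Closure: {A3, B3, C, D, E, F2, G8, H6, H64, J, K, L6, M, N3, N41, P, Q, Q71, R, R76, R88, S2, U3, U30, W7} — 25 facts.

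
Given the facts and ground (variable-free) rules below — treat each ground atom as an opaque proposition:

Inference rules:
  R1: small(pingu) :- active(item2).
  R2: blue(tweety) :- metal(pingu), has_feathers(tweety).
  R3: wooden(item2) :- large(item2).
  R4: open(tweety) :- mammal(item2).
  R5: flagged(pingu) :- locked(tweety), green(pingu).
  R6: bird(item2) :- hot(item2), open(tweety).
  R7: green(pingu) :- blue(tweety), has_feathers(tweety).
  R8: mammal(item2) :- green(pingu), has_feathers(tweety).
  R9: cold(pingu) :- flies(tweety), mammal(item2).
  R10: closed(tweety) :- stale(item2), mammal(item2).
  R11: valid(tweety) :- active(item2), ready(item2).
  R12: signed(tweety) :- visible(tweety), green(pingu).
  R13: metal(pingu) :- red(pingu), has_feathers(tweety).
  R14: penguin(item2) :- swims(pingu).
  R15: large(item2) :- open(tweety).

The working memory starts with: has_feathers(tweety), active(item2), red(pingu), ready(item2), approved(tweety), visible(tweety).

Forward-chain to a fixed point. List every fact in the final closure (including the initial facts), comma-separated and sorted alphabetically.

active(item2), approved(tweety), blue(tweety), green(pingu), has_feathers(tweety), large(item2), mammal(item2), metal(pingu), open(tweety), ready(item2), red(pingu), signed(tweety), small(pingu), valid(tweety), visible(tweety), wooden(item2)

Round 1: R1 [small(pingu) :- active(item2).]; R11 [valid(tweety) :- active(item2), ready(item2).]; R13 [metal(pingu) :- red(pingu), has_feathers(tweety).]. New: small(pingu), valid(tweety), metal(pingu).
Round 2: R2 [blue(tweety) :- metal(pingu), has_feathers(tweety).]. New: blue(tweety).
Round 3: R7 [green(pingu) :- blue(tweety), has_feathers(tweety).]. New: green(pingu).
Round 4: R8 [mammal(item2) :- green(pingu), has_feathers(tweety).]; R12 [signed(tweety) :- visible(tweety), green(pingu).]. New: mammal(item2), signed(tweety).
Round 5: R4 [open(tweety) :- mammal(item2).]. New: open(tweety).
Round 6: R15 [large(item2) :- open(tweety).]. New: large(item2).
Round 7: R3 [wooden(item2) :- large(item2).]. New: wooden(item2).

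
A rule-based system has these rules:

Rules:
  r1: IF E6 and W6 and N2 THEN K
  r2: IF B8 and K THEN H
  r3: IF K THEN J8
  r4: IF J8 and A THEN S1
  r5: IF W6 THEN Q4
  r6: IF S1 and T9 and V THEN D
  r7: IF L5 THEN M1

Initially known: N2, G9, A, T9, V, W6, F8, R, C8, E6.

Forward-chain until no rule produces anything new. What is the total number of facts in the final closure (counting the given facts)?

15

[1] r1 [IF E6 and W6 and N2 THEN K]; r5 [IF W6 THEN Q4]. ⇒ new: K, Q4.
[2] r3 [IF K THEN J8]. ⇒ new: J8.
[3] r4 [IF J8 and A THEN S1]. ⇒ new: S1.
[4] r6 [IF S1 and T9 and V THEN D]. ⇒ new: D.
Closure: {A, C8, D, E6, F8, G9, J8, K, N2, Q4, R, S1, T9, V, W6} — 15 facts.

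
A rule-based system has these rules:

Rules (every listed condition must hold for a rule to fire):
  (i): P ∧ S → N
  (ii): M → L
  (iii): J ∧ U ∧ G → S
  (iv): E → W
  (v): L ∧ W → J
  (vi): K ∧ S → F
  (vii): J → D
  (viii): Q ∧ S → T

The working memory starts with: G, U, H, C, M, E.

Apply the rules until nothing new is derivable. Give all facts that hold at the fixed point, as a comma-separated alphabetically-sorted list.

C, D, E, G, H, J, L, M, S, U, W

Round 1: (ii) [M → L]; (iv) [E → W]. New: L, W.
Round 2: (v) [L ∧ W → J]. New: J.
Round 3: (iii) [J ∧ U ∧ G → S]; (vii) [J → D]. New: S, D.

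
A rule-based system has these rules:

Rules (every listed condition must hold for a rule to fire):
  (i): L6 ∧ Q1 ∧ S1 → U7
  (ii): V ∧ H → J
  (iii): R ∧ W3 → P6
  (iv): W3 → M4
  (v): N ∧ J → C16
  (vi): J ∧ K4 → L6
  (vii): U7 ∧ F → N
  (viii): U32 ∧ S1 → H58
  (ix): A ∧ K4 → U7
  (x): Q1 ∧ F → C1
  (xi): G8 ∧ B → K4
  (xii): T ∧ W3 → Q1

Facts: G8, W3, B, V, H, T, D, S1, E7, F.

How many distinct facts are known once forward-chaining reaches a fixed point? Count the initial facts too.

Round 1: (ii) [V ∧ H → J]; (iv) [W3 → M4]; (xi) [G8 ∧ B → K4]; (xii) [T ∧ W3 → Q1]. New: J, M4, K4, Q1.
Round 2: (vi) [J ∧ K4 → L6]; (x) [Q1 ∧ F → C1]. New: L6, C1.
Round 3: (i) [L6 ∧ Q1 ∧ S1 → U7]. New: U7.
Round 4: (vii) [U7 ∧ F → N]. New: N.
Round 5: (v) [N ∧ J → C16]. New: C16.
Closure: {B, C1, C16, D, E7, F, G8, H, J, K4, L6, M4, N, Q1, S1, T, U7, V, W3} — 19 facts.

19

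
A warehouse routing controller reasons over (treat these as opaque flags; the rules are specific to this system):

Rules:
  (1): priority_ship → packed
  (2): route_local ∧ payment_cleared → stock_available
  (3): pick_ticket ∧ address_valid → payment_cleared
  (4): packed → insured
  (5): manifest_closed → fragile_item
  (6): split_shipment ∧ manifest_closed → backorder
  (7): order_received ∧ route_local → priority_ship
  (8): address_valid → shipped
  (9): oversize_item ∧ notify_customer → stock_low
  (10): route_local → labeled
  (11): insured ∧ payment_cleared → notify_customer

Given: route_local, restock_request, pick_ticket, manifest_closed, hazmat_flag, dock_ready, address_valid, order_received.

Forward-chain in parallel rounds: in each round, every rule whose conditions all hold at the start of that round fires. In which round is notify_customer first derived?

4

[1] (3) [pick_ticket ∧ address_valid → payment_cleared]; (5) [manifest_closed → fragile_item]; (7) [order_received ∧ route_local → priority_ship]; (8) [address_valid → shipped]; (10) [route_local → labeled]. ⇒ new: payment_cleared, fragile_item, priority_ship, shipped, labeled.
[2] (1) [priority_ship → packed]; (2) [route_local ∧ payment_cleared → stock_available]. ⇒ new: packed, stock_available.
[3] (4) [packed → insured]. ⇒ new: insured.
[4] (11) [insured ∧ payment_cleared → notify_customer]. ⇒ new: notify_customer.
notify_customer first appears in round 4.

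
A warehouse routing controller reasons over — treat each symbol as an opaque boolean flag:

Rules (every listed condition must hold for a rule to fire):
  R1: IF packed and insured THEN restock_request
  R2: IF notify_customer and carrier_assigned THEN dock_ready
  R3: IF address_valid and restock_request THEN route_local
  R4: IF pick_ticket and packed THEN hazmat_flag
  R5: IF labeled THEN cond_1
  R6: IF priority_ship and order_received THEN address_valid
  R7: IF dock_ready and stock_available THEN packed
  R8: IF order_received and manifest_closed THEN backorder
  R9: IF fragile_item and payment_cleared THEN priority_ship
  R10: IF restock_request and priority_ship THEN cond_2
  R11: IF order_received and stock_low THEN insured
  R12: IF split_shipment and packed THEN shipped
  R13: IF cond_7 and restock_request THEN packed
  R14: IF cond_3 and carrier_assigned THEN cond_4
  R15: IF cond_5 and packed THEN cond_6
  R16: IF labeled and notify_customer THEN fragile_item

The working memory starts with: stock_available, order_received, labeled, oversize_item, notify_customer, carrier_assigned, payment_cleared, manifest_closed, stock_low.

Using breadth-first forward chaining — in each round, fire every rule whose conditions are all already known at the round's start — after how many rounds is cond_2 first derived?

4

Round 1: R2 [IF notify_customer and carrier_assigned THEN dock_ready]; R5 [IF labeled THEN cond_1]; R8 [IF order_received and manifest_closed THEN backorder]; R11 [IF order_received and stock_low THEN insured]; R16 [IF labeled and notify_customer THEN fragile_item]. Adds dock_ready, cond_1, backorder, insured, fragile_item.
Round 2: R7 [IF dock_ready and stock_available THEN packed]; R9 [IF fragile_item and payment_cleared THEN priority_ship]. Adds packed, priority_ship.
Round 3: R1 [IF packed and insured THEN restock_request]; R6 [IF priority_ship and order_received THEN address_valid]. Adds restock_request, address_valid.
Round 4: R3 [IF address_valid and restock_request THEN route_local]; R10 [IF restock_request and priority_ship THEN cond_2]. Adds route_local, cond_2.
cond_2 first appears in round 4.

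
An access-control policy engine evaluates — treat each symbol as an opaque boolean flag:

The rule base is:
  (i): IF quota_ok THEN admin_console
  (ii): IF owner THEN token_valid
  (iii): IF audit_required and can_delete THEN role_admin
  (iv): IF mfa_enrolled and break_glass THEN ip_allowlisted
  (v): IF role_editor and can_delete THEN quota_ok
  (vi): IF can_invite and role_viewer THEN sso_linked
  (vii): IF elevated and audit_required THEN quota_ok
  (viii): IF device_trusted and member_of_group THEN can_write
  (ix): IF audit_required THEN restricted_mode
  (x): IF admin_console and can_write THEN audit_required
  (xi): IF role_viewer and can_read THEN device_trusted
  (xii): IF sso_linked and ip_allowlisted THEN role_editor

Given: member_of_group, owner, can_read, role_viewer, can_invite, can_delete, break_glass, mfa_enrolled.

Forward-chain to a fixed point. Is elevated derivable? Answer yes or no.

Round 1 fires (ii), (iv), (vi), (xi), giving token_valid, ip_allowlisted, sso_linked, device_trusted.
Round 2 fires (viii), (xii), giving can_write, role_editor.
Round 3 fires (v), giving quota_ok.
Round 4 fires (i), giving admin_console.
Round 5 fires (x), giving audit_required.
Round 6 fires (iii), (ix), giving role_admin, restricted_mode.
Fixed point reached. No rule has elevated as a consequent, and it is not given.

no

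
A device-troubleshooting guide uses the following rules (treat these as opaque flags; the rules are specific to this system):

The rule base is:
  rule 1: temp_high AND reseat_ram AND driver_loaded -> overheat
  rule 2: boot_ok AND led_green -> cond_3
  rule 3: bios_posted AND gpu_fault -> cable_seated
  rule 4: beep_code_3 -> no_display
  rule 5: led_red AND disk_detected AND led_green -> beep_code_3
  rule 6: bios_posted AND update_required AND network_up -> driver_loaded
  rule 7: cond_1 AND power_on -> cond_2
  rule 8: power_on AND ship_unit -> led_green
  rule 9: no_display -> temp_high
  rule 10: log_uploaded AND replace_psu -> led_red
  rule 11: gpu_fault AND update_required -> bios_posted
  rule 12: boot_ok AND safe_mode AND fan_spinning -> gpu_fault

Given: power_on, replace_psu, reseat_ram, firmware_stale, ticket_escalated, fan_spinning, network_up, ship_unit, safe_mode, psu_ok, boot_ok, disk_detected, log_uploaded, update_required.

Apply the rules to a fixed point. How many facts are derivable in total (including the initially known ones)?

Round 1 — rule 8, rule 10, rule 12, derive led_green, led_red, gpu_fault.
Round 2 — rule 2, rule 5, rule 11, derive cond_3, beep_code_3, bios_posted.
Round 3 — rule 3, rule 4, rule 6, derive cable_seated, no_display, driver_loaded.
Round 4 — rule 9, derive temp_high.
Round 5 — rule 1, derive overheat.
Closure: {beep_code_3, bios_posted, boot_ok, cable_seated, cond_3, disk_detected, driver_loaded, fan_spinning, firmware_stale, gpu_fault, led_green, led_red, log_uploaded, network_up, no_display, overheat, power_on, psu_ok, replace_psu, reseat_ram, safe_mode, ship_unit, temp_high, ticket_escalated, update_required} — 25 facts.

25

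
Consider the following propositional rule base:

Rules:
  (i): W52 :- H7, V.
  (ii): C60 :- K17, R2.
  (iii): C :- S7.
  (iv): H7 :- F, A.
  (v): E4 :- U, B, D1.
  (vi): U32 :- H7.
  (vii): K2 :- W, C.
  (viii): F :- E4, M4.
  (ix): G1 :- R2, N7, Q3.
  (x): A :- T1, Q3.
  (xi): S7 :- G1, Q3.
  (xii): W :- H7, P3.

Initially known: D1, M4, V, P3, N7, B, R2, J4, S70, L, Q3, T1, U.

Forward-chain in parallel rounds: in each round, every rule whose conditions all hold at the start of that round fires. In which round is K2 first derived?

5

[1] (v) [E4 :- U, B, D1.]; (ix) [G1 :- R2, N7, Q3.]; (x) [A :- T1, Q3.]. ⇒ new: E4, G1, A.
[2] (viii) [F :- E4, M4.]; (xi) [S7 :- G1, Q3.]. ⇒ new: F, S7.
[3] (iii) [C :- S7.]; (iv) [H7 :- F, A.]. ⇒ new: C, H7.
[4] (i) [W52 :- H7, V.]; (vi) [U32 :- H7.]; (xii) [W :- H7, P3.]. ⇒ new: W52, U32, W.
[5] (vii) [K2 :- W, C.]. ⇒ new: K2.
K2 first appears in round 5.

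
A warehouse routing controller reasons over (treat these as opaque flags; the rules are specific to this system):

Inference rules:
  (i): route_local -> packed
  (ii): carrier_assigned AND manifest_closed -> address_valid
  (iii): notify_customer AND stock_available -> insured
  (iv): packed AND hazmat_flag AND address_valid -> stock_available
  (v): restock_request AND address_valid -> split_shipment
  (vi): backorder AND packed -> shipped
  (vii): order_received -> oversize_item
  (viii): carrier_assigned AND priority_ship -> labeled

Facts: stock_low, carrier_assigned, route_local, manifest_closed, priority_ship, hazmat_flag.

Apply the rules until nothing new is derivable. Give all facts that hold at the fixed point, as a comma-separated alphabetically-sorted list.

Round 1 — (i), (ii), (viii), derive packed, address_valid, labeled.
Round 2 — (iv), derive stock_available.

address_valid, carrier_assigned, hazmat_flag, labeled, manifest_closed, packed, priority_ship, route_local, stock_available, stock_low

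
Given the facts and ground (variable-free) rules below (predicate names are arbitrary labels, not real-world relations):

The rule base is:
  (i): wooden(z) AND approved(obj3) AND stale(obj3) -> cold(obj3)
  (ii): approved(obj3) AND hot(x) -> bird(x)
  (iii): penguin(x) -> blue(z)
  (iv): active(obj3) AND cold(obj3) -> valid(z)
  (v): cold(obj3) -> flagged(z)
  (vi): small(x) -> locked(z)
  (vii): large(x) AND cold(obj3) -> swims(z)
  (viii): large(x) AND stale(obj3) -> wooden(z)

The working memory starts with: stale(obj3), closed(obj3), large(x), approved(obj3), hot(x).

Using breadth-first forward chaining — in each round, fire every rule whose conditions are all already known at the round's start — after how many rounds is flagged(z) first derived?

Round 1 fires (ii), (viii), giving bird(x), wooden(z).
Round 2 fires (i), giving cold(obj3).
Round 3 fires (v), (vii), giving flagged(z), swims(z).
flagged(z) first appears in round 3.

3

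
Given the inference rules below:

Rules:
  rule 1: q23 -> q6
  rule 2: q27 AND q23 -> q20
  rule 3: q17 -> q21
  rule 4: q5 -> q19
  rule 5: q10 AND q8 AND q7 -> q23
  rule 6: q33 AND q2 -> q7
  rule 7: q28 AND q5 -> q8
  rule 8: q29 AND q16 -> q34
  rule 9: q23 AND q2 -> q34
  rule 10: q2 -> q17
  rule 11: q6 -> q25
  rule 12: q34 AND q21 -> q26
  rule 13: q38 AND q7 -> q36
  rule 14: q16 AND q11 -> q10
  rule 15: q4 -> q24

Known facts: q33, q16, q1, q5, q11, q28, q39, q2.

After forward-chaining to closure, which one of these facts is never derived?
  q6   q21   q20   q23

q20

[1] rule 4 [q5 -> q19]; rule 6 [q33 AND q2 -> q7]; rule 7 [q28 AND q5 -> q8]; rule 10 [q2 -> q17]; rule 14 [q16 AND q11 -> q10]. ⇒ new: q19, q7, q8, q17, q10.
[2] rule 3 [q17 -> q21]; rule 5 [q10 AND q8 AND q7 -> q23]. ⇒ new: q21, q23.
[3] rule 1 [q23 -> q6]; rule 9 [q23 AND q2 -> q34]. ⇒ new: q6, q34.
[4] rule 11 [q6 -> q25]; rule 12 [q34 AND q21 -> q26]. ⇒ new: q25, q26.
Derived: q23 (round 2), q6 (round 3), q21 (round 2). q20 never appears in any round.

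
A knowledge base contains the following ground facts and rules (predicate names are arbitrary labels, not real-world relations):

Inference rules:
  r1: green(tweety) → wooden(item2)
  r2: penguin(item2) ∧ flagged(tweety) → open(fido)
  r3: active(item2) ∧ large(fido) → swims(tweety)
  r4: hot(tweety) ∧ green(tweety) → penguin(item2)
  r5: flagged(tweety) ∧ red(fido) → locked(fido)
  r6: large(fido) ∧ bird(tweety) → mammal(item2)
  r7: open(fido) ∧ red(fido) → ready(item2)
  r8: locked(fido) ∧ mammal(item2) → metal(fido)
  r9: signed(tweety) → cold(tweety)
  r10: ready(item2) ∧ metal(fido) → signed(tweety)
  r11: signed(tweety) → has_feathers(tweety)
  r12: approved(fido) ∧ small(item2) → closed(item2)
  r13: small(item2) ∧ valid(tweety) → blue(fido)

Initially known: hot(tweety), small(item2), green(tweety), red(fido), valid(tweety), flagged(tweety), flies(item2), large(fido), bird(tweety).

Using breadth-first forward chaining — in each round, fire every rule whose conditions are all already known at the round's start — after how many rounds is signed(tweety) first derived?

[1] r1 [green(tweety) → wooden(item2)]; r4 [hot(tweety) ∧ green(tweety) → penguin(item2)]; r5 [flagged(tweety) ∧ red(fido) → locked(fido)]; r6 [large(fido) ∧ bird(tweety) → mammal(item2)]; r13 [small(item2) ∧ valid(tweety) → blue(fido)]. ⇒ new: wooden(item2), penguin(item2), locked(fido), mammal(item2), blue(fido).
[2] r2 [penguin(item2) ∧ flagged(tweety) → open(fido)]; r8 [locked(fido) ∧ mammal(item2) → metal(fido)]. ⇒ new: open(fido), metal(fido).
[3] r7 [open(fido) ∧ red(fido) → ready(item2)]. ⇒ new: ready(item2).
[4] r10 [ready(item2) ∧ metal(fido) → signed(tweety)]. ⇒ new: signed(tweety).
signed(tweety) first appears in round 4.

4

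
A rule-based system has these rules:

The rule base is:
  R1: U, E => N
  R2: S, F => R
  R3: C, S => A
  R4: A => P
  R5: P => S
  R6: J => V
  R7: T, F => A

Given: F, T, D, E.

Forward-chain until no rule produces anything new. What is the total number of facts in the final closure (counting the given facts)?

8

Round 1 fires R7, giving A.
Round 2 fires R4, giving P.
Round 3 fires R5, giving S.
Round 4 fires R2, giving R.
Closure: {A, D, E, F, P, R, S, T} — 8 facts.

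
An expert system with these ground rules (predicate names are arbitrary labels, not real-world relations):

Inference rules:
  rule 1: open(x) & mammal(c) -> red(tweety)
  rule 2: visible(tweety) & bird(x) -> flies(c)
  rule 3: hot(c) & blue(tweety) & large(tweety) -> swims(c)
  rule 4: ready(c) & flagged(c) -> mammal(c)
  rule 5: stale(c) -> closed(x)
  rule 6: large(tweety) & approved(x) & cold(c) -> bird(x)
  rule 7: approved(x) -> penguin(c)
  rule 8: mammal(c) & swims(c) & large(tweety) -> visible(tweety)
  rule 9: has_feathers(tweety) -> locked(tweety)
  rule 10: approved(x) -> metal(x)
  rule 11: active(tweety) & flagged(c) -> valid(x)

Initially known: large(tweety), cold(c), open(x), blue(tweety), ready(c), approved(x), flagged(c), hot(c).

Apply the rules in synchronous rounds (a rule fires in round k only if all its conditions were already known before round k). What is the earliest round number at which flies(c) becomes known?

3

Round 1 fires rule 3, rule 4, rule 6, rule 7, rule 10, giving swims(c), mammal(c), bird(x), penguin(c), metal(x).
Round 2 fires rule 1, rule 8, giving red(tweety), visible(tweety).
Round 3 fires rule 2, giving flies(c).
flies(c) first appears in round 3.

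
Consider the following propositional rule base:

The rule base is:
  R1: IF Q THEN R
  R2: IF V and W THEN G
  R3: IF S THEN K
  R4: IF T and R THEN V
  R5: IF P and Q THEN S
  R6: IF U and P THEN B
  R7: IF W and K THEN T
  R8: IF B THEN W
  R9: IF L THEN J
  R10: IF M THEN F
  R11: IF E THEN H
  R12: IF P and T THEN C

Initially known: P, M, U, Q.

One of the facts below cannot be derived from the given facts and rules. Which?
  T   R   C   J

J

Round 1 fires R1, R5, R6, R10, giving R, S, B, F.
Round 2 fires R3, R8, giving K, W.
Round 3 fires R7, giving T.
Round 4 fires R4, R12, giving V, C.
Round 5 fires R2, giving G.
Derived: T (round 3), C (round 4), R (round 1). J never appears in any round.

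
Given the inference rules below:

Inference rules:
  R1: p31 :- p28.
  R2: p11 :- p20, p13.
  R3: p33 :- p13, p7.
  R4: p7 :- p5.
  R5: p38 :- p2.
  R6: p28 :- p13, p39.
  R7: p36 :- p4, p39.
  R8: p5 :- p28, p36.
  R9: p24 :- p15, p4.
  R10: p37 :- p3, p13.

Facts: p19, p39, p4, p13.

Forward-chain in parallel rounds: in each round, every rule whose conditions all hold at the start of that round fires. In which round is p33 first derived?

4

Round 1: R6 [p28 :- p13, p39.]; R7 [p36 :- p4, p39.]. Adds p28, p36.
Round 2: R1 [p31 :- p28.]; R8 [p5 :- p28, p36.]. Adds p31, p5.
Round 3: R4 [p7 :- p5.]. Adds p7.
Round 4: R3 [p33 :- p13, p7.]. Adds p33.
p33 first appears in round 4.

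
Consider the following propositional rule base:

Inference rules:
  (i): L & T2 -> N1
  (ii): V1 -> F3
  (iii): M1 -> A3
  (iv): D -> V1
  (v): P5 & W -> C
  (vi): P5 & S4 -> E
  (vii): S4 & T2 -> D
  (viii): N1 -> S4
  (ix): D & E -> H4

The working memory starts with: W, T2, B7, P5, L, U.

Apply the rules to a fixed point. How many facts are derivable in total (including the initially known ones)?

14

Round 1 — (i), (v), derive N1, C.
Round 2 — (viii), derive S4.
Round 3 — (vi), (vii), derive E, D.
Round 4 — (iv), (ix), derive V1, H4.
Round 5 — (ii), derive F3.
Closure: {B7, C, D, E, F3, H4, L, N1, P5, S4, T2, U, V1, W} — 14 facts.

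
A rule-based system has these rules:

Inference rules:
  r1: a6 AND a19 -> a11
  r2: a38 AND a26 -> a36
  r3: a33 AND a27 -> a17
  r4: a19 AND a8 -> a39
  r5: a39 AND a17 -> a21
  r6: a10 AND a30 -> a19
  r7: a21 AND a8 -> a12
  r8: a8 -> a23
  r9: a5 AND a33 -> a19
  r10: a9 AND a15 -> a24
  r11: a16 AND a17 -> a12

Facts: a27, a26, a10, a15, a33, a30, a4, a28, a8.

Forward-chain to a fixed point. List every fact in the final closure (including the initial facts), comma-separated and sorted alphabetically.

a10, a12, a15, a17, a19, a21, a23, a26, a27, a28, a30, a33, a39, a4, a8

Round 1 fires r3, r6, r8, giving a17, a19, a23.
Round 2 fires r4, giving a39.
Round 3 fires r5, giving a21.
Round 4 fires r7, giving a12.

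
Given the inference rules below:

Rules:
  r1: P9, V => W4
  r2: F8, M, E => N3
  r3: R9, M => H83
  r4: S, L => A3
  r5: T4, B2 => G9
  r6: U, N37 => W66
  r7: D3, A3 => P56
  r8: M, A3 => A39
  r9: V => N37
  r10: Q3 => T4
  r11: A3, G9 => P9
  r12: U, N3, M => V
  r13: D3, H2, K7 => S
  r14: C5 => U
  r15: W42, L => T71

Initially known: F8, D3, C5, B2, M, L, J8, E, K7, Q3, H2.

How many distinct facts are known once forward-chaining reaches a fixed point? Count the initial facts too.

24

Round 1 fires r2, r10, r13, r14, giving N3, T4, S, U.
Round 2 fires r4, r5, r12, giving A3, G9, V.
Round 3 fires r7, r8, r9, r11, giving P56, A39, N37, P9.
Round 4 fires r1, r6, giving W4, W66.
Closure: {A3, A39, B2, C5, D3, E, F8, G9, H2, J8, K7, L, M, N3, N37, P56, P9, Q3, S, T4, U, V, W4, W66} — 24 facts.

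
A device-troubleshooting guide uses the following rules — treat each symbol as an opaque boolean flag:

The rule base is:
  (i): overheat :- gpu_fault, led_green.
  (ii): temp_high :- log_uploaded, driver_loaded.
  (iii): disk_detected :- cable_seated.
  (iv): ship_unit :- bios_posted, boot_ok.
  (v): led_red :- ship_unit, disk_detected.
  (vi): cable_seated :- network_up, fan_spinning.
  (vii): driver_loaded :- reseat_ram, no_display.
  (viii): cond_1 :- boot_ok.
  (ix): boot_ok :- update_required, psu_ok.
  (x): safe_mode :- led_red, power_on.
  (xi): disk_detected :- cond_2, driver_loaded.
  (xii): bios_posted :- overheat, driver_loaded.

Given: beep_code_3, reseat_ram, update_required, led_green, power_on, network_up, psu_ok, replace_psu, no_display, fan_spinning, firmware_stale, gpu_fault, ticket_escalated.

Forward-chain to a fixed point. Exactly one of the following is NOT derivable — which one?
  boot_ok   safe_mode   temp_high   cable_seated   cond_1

Round 1: (i) [overheat :- gpu_fault, led_green.]; (vi) [cable_seated :- network_up, fan_spinning.]; (vii) [driver_loaded :- reseat_ram, no_display.]; (ix) [boot_ok :- update_required, psu_ok.]. Adds overheat, cable_seated, driver_loaded, boot_ok.
Round 2: (iii) [disk_detected :- cable_seated.]; (viii) [cond_1 :- boot_ok.]; (xii) [bios_posted :- overheat, driver_loaded.]. Adds disk_detected, cond_1, bios_posted.
Round 3: (iv) [ship_unit :- bios_posted, boot_ok.]. Adds ship_unit.
Round 4: (v) [led_red :- ship_unit, disk_detected.]. Adds led_red.
Round 5: (x) [safe_mode :- led_red, power_on.]. Adds safe_mode.
Derived: boot_ok (round 1), cable_seated (round 1), safe_mode (round 5), cond_1 (round 2). temp_high never appears in any round.

temp_high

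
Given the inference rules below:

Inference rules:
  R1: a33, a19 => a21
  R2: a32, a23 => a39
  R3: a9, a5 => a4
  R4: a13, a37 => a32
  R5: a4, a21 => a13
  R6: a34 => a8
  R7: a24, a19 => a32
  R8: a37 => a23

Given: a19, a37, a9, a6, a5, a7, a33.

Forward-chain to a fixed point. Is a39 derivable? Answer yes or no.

Round 1: R1 [a33, a19 => a21]; R3 [a9, a5 => a4]; R8 [a37 => a23]. New: a21, a4, a23.
Round 2: R5 [a4, a21 => a13]. New: a13.
Round 3: R4 [a13, a37 => a32]. New: a32.
Round 4: R2 [a32, a23 => a39]. New: a39.
a39 appears in round 4, so it is derivable.

yes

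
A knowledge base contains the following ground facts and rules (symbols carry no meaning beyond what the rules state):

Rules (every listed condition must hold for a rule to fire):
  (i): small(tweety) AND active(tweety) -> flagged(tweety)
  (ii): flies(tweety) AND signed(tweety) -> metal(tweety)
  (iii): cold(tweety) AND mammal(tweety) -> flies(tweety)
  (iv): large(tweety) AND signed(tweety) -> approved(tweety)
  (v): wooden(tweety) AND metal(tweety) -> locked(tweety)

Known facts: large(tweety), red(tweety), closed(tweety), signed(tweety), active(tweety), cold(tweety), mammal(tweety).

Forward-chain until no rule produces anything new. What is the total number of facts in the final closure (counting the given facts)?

Round 1 — (iii), (iv), derive flies(tweety), approved(tweety).
Round 2 — (ii), derive metal(tweety).
Closure: {active(tweety), approved(tweety), closed(tweety), cold(tweety), flies(tweety), large(tweety), mammal(tweety), metal(tweety), red(tweety), signed(tweety)} — 10 facts.

10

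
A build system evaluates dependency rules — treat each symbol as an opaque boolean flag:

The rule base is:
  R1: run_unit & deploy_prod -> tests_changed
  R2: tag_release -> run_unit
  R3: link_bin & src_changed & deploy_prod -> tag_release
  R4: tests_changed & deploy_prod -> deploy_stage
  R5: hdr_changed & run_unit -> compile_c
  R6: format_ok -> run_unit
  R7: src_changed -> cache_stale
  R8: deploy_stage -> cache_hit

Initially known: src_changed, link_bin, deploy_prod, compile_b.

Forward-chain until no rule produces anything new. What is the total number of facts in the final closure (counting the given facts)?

Round 1: R3 [link_bin & src_changed & deploy_prod -> tag_release]; R7 [src_changed -> cache_stale]. Adds tag_release, cache_stale.
Round 2: R2 [tag_release -> run_unit]. Adds run_unit.
Round 3: R1 [run_unit & deploy_prod -> tests_changed]. Adds tests_changed.
Round 4: R4 [tests_changed & deploy_prod -> deploy_stage]. Adds deploy_stage.
Round 5: R8 [deploy_stage -> cache_hit]. Adds cache_hit.
Closure: {cache_hit, cache_stale, compile_b, deploy_prod, deploy_stage, link_bin, run_unit, src_changed, tag_release, tests_changed} — 10 facts.

10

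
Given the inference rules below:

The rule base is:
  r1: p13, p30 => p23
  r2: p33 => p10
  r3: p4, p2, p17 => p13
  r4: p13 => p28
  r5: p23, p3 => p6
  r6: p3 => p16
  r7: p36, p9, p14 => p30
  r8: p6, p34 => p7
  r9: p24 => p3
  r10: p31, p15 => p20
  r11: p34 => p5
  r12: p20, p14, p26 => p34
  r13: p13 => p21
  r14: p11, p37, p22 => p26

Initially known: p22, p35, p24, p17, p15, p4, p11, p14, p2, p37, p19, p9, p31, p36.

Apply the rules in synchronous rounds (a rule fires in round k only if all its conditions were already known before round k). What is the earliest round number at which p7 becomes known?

4

Round 1 fires r3, r7, r9, r10, r14, giving p13, p30, p3, p20, p26.
Round 2 fires r1, r4, r6, r12, r13, giving p23, p28, p16, p34, p21.
Round 3 fires r5, r11, giving p6, p5.
Round 4 fires r8, giving p7.
p7 first appears in round 4.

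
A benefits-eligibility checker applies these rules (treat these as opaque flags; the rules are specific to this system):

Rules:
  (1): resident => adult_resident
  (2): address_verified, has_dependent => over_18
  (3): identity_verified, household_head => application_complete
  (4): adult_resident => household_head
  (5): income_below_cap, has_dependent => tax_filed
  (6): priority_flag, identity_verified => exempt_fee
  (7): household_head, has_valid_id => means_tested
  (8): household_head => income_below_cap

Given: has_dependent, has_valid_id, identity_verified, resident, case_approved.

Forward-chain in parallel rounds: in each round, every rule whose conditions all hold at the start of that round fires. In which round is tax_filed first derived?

Round 1: (1) [resident => adult_resident]. Adds adult_resident.
Round 2: (4) [adult_resident => household_head]. Adds household_head.
Round 3: (3) [identity_verified, household_head => application_complete]; (7) [household_head, has_valid_id => means_tested]; (8) [household_head => income_below_cap]. Adds application_complete, means_tested, income_below_cap.
Round 4: (5) [income_below_cap, has_dependent => tax_filed]. Adds tax_filed.
tax_filed first appears in round 4.

4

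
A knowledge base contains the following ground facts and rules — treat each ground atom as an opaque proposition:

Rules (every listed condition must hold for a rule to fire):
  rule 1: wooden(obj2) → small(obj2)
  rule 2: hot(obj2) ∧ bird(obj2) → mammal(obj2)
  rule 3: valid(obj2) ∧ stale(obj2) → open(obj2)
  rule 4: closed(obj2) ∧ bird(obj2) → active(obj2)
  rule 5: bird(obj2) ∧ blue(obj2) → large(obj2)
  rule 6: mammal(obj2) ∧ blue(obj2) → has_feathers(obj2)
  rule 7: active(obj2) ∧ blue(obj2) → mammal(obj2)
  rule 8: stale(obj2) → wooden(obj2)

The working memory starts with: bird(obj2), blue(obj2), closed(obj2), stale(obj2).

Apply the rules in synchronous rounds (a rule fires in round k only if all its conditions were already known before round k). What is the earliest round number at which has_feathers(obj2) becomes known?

[1] rule 4 [closed(obj2) ∧ bird(obj2) → active(obj2)]; rule 5 [bird(obj2) ∧ blue(obj2) → large(obj2)]; rule 8 [stale(obj2) → wooden(obj2)]. ⇒ new: active(obj2), large(obj2), wooden(obj2).
[2] rule 1 [wooden(obj2) → small(obj2)]; rule 7 [active(obj2) ∧ blue(obj2) → mammal(obj2)]. ⇒ new: small(obj2), mammal(obj2).
[3] rule 6 [mammal(obj2) ∧ blue(obj2) → has_feathers(obj2)]. ⇒ new: has_feathers(obj2).
has_feathers(obj2) first appears in round 3.

3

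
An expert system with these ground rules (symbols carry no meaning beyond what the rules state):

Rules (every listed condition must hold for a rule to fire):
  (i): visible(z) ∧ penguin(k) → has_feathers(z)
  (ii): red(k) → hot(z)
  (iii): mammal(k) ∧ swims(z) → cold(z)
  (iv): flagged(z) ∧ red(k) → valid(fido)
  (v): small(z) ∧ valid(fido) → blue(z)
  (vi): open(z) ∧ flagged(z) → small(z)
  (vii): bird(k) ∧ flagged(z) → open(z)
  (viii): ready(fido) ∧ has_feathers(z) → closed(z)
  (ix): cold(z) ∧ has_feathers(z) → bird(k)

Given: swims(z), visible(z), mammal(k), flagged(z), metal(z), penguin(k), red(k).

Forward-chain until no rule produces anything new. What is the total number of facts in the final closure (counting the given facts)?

Round 1: (i) [visible(z) ∧ penguin(k) → has_feathers(z)]; (ii) [red(k) → hot(z)]; (iii) [mammal(k) ∧ swims(z) → cold(z)]; (iv) [flagged(z) ∧ red(k) → valid(fido)]. New: has_feathers(z), hot(z), cold(z), valid(fido).
Round 2: (ix) [cold(z) ∧ has_feathers(z) → bird(k)]. New: bird(k).
Round 3: (vii) [bird(k) ∧ flagged(z) → open(z)]. New: open(z).
Round 4: (vi) [open(z) ∧ flagged(z) → small(z)]. New: small(z).
Round 5: (v) [small(z) ∧ valid(fido) → blue(z)]. New: blue(z).
Closure: {bird(k), blue(z), cold(z), flagged(z), has_feathers(z), hot(z), mammal(k), metal(z), open(z), penguin(k), red(k), small(z), swims(z), valid(fido), visible(z)} — 15 facts.

15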